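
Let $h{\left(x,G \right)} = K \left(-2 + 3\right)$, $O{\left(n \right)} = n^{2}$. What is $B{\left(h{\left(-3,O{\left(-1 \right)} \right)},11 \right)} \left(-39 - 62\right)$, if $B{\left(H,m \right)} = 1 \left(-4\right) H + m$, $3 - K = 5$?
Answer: $-1919$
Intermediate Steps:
$K = -2$ ($K = 3 - 5 = -2$)
$h{\left(x,G \right)} = -2$ ($h{\left(x,G \right)} = - 2 \left(-2 + 3\right) = \left(-2\right) 1 = -2$)
$B{\left(H,m \right)} = m - 4 H$ ($B{\left(H,m \right)} = - 4 H + m = m - 4 H$)
$B{\left(h{\left(-3,O{\left(-1 \right)} \right)},11 \right)} \left(-39 - 62\right) = \left(11 - -8\right) \left(-39 - 62\right) = \left(11 + 8\right) \left(-101\right) = 19 \left(-101\right) = -1919$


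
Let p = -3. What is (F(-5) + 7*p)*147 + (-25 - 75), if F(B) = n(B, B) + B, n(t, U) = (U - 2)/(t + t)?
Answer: -38191/10 ≈ -3819.1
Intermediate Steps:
n(t, U) = (-2 + U)/(2*t) (n(t, U) = (-2 + U)/((2*t)) = (-2 + U)*(1/(2*t)) = (-2 + U)/(2*t))
F(B) = B + (-2 + B)/(2*B) (F(B) = (-2 + B)/(2*B) + B = B + (-2 + B)/(2*B))
(F(-5) + 7*p)*147 + (-25 - 75) = ((½ - 5 - 1/(-5)) + 7*(-3))*147 + (-25 - 75) = ((½ - 5 - 1*(-⅕)) - 21)*147 - 100 = ((½ - 5 + ⅕) - 21)*147 - 100 = (-43/10 - 21)*147 - 100 = -253/10*147 - 100 = -37191/10 - 100 = -38191/10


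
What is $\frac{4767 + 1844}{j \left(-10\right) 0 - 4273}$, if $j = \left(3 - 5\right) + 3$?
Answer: $- \frac{6611}{4273} \approx -1.5472$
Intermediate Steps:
$j = 1$ ($j = -2 + 3 = 1$)
$\frac{4767 + 1844}{j \left(-10\right) 0 - 4273} = \frac{4767 + 1844}{1 \left(-10\right) 0 - 4273} = \frac{6611}{\left(-10\right) 0 - 4273} = \frac{6611}{0 - 4273} = \frac{6611}{-4273} = 6611 \left(- \frac{1}{4273}\right) = - \frac{6611}{4273}$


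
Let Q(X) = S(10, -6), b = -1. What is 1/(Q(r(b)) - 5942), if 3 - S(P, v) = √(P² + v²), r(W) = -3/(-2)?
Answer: -5939/35271585 + 2*√34/35271585 ≈ -0.00016805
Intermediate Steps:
r(W) = 3/2 (r(W) = -3*(-½) = 3/2)
S(P, v) = 3 - √(P² + v²)
Q(X) = 3 - 2*√34 (Q(X) = 3 - √(10² + (-6)²) = 3 - √(100 + 36) = 3 - √136 = 3 - 2*√34)
1/(Q(r(b)) - 5942) = 1/((3 - 2*√34) - 5942) = 1/(-5939 - 2*√34)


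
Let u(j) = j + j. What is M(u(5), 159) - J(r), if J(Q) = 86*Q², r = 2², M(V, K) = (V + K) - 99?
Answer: -1306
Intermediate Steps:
u(j) = 2*j
M(V, K) = -99 + K + V (M(V, K) = (K + V) - 99 = -99 + K + V)
r = 4
M(u(5), 159) - J(r) = (-99 + 159 + 2*5) - 86*4² = (-99 + 159 + 10) - 86*16 = 70 - 1*1376 = 70 - 1376 = -1306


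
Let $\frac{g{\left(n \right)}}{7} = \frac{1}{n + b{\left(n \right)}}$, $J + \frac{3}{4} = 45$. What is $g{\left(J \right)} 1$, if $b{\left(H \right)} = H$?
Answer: $\frac{14}{177} \approx 0.079096$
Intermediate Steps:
$J = \frac{177}{4}$ ($J = - \frac{3}{4} + 45 = \frac{177}{4} \approx 44.25$)
$g{\left(n \right)} = \frac{7}{2 n}$ ($g{\left(n \right)} = \frac{7}{n + n} = \frac{7}{2 n}$)
$g{\left(J \right)} 1 = \frac{7}{2 \cdot \frac{177}{4}} \cdot 1 = \frac{7}{2} \cdot \frac{4}{177} \cdot 1 = \frac{14}{177} \cdot 1 = \frac{14}{177}$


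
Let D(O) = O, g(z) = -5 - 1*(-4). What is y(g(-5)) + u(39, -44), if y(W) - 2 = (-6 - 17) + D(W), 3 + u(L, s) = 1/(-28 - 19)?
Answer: -1176/47 ≈ -25.021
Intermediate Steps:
u(L, s) = -142/47 (u(L, s) = -3 + 1/(-28 - 19) = -3 + 1/(-47) = -3 - 1/47 = -142/47)
g(z) = -1 (g(z) = -5 + 4 = -1)
y(W) = -21 + W (y(W) = 2 + ((-6 - 17) + W) = 2 + (-23 + W) = -21 + W)
y(g(-5)) + u(39, -44) = (-21 - 1) - 142/47 = -22 - 142/47 = -1176/47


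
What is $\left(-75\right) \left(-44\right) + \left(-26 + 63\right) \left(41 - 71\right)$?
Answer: $2190$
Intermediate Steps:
$\left(-75\right) \left(-44\right) + \left(-26 + 63\right) \left(41 - 71\right) = 3300 + 37 \left(-30\right) = 3300 - 1110 = 2190$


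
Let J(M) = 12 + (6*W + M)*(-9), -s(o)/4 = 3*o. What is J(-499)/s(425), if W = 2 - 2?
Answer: -1501/1700 ≈ -0.88294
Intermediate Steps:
W = 0
s(o) = -12*o
J(M) = 12 - 9*M (J(M) = 12 + (6*0 + M)*(-9) = 12 + (0 + M)*(-9) = 12 + M*(-9) = 12 - 9*M)
J(-499)/s(425) = (12 - 9*(-499))/((-12*425)) = (12 + 4491)/(-5100) = 4503*(-1/5100) = -1501/1700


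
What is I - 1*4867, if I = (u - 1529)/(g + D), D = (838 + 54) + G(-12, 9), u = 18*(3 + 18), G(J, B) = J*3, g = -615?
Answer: -1174098/241 ≈ -4871.8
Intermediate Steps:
G(J, B) = 3*J
u = 378 (u = 18*21 = 378)
D = 856 (D = (838 + 54) + 3*(-12) = 892 - 36 = 856)
I = -1151/241 (I = (378 - 1529)/(-615 + 856) = -1151/241 ≈ -4.7759)
I - 1*4867 = -1151/241 - 1*4867 = -1151/241 - 4867 = -1174098/241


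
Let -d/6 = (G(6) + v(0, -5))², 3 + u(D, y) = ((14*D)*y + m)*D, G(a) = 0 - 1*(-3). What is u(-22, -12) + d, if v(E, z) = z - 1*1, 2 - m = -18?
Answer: -81809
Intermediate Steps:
m = 20 (m = 2 - 1*(-18) = 2 + 18 = 20)
G(a) = 3 (G(a) = 0 + 3 = 3)
u(D, y) = -3 + D*(20 + 14*D*y) (u(D, y) = -3 + ((14*D)*y + 20)*D = -3 + (14*D*y + 20)*D = -3 + (20 + 14*D*y)*D = -3 + D*(20 + 14*D*y))
v(E, z) = -1 + z (v(E, z) = z - 1 = -1 + z)
d = -54 (d = -6*(3 + (-1 - 5))² = -6*(3 - 6)² = -6*(-3)² = -6*9 = -54)
u(-22, -12) + d = (-3 + 20*(-22) + 14*(-12)*(-22)²) - 54 = (-3 - 440 + 14*(-12)*484) - 54 = (-3 - 440 - 81312) - 54 = -81755 - 54 = -81809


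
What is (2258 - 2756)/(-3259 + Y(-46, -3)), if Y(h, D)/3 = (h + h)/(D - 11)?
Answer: 3486/22675 ≈ 0.15374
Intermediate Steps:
Y(h, D) = 6*h/(-11 + D) (Y(h, D) = 3*((h + h)/(D - 11)) = 3*((2*h)/(-11 + D)) = 3*(2*h/(-11 + D)) = 6*h/(-11 + D))
(2258 - 2756)/(-3259 + Y(-46, -3)) = (2258 - 2756)/(-3259 + 6*(-46)/(-11 - 3)) = -498/(-3259 + 6*(-46)/(-14)) = -498/(-3259 + 6*(-46)*(-1/14)) = -498/(-3259 + 138/7) = -498/(-22675/7) = -498*(-7/22675) = 3486/22675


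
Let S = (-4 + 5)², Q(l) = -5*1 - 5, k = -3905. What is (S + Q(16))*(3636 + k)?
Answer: 2421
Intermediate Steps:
Q(l) = -10 (Q(l) = -5 - 5 = -10)
S = 1 (S = 1² = 1)
(S + Q(16))*(3636 + k) = (1 - 10)*(3636 - 3905) = -9*(-269) = 2421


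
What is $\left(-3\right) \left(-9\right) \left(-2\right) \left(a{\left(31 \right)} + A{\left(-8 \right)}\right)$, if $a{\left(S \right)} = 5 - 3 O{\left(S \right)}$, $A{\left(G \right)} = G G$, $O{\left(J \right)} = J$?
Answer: $1296$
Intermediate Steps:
$A{\left(G \right)} = G^{2}$
$a{\left(S \right)} = 5 - 3 S$
$\left(-3\right) \left(-9\right) \left(-2\right) \left(a{\left(31 \right)} + A{\left(-8 \right)}\right) = \left(-3\right) \left(-9\right) \left(-2\right) \left(\left(5 - 93\right) + \left(-8\right)^{2}\right) = 27 \left(-2\right) \left(\left(5 - 93\right) + 64\right) = - 54 \left(-88 + 64\right) = \left(-54\right) \left(-24\right) = 1296$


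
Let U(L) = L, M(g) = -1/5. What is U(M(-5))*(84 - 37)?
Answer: -47/5 ≈ -9.4000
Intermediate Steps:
M(g) = -⅕ (M(g) = -1*⅕ = -⅕)
U(M(-5))*(84 - 37) = -(84 - 37)/5 = -⅕*47 = -47/5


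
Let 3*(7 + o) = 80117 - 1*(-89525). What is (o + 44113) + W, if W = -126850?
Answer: -78590/3 ≈ -26197.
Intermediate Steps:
o = 169621/3 (o = -7 + (80117 - 1*(-89525))/3 = -7 + (80117 + 89525)/3 = -7 + (⅓)*169642 = -7 + 169642/3 = 169621/3 ≈ 56540.)
(o + 44113) + W = (169621/3 + 44113) - 126850 = 301960/3 - 126850 = -78590/3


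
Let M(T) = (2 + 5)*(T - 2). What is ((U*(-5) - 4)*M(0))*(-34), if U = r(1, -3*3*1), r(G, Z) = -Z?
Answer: -23324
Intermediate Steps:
U = 9 (U = -(-3*3) = -(-9) = -1*(-9) = 9)
M(T) = -14 + 7*T (M(T) = 7*(-2 + T) = -14 + 7*T)
((U*(-5) - 4)*M(0))*(-34) = ((9*(-5) - 4)*(-14 + 7*0))*(-34) = ((-45 - 4)*(-14 + 0))*(-34) = -49*(-14)*(-34) = 686*(-34) = -23324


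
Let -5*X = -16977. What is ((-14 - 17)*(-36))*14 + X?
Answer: 95097/5 ≈ 19019.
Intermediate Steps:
X = 16977/5 (X = -⅕*(-16977) = 16977/5 ≈ 3395.4)
((-14 - 17)*(-36))*14 + X = ((-14 - 17)*(-36))*14 + 16977/5 = -31*(-36)*14 + 16977/5 = 1116*14 + 16977/5 = 15624 + 16977/5 = 95097/5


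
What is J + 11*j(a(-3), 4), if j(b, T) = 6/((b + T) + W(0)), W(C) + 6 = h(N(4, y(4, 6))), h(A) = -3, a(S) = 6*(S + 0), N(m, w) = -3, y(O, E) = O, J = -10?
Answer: -296/23 ≈ -12.870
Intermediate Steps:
a(S) = 6*S
W(C) = -9 (W(C) = -6 - 3 = -9)
j(b, T) = 6/(-9 + T + b) (j(b, T) = 6/((b + T) - 9) = 6/((T + b) - 9) = 6/(-9 + T + b))
J + 11*j(a(-3), 4) = -10 + 11*(6/(-9 + 4 + 6*(-3))) = -10 + 11*(6/(-9 + 4 - 18)) = -10 + 11*(6/(-23)) = -10 + 11*(6*(-1/23)) = -10 + 11*(-6/23) = -10 - 66/23 = -296/23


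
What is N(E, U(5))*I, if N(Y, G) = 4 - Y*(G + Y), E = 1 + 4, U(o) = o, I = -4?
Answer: 184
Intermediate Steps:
E = 5
N(Y, G) = 4 - Y*(G + Y)
N(E, U(5))*I = (4 - 1*5² - 1*5*5)*(-4) = (4 - 1*25 - 25)*(-4) = (4 - 25 - 25)*(-4) = -46*(-4) = 184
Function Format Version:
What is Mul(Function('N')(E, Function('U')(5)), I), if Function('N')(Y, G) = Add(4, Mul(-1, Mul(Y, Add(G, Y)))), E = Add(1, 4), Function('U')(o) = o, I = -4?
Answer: 184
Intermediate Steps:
E = 5
Function('N')(Y, G) = Add(4, Mul(-1, Y, Add(G, Y)))
Mul(Function('N')(E, Function('U')(5)), I) = Mul(Add(4, Mul(-1, Pow(5, 2)), Mul(-1, 5, 5)), -4) = Mul(Add(4, Mul(-1, 25), -25), -4) = Mul(Add(4, -25, -25), -4) = Mul(-46, -4) = 184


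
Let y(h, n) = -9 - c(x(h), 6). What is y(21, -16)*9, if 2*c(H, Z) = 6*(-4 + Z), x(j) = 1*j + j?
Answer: -135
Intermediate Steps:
x(j) = 2*j (x(j) = j + j = 2*j)
c(H, Z) = -12 + 3*Z (c(H, Z) = (6*(-4 + Z))/2 = (-24 + 6*Z)/2 = -12 + 3*Z)
y(h, n) = -15 (y(h, n) = -9 - (-12 + 3*6) = -9 - (-12 + 18) = -9 - 1*6 = -9 - 6 = -15)
y(21, -16)*9 = -15*9 = -135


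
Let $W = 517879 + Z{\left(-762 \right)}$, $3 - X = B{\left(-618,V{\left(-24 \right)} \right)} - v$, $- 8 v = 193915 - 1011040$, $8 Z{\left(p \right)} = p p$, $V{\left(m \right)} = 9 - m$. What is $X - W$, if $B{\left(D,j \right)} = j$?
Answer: $- \frac{3906791}{8} \approx -4.8835 \cdot 10^{5}$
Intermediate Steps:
$Z{\left(p \right)} = \frac{p^{2}}{8}$ ($Z{\left(p \right)} = \frac{p p}{8} = \frac{p^{2}}{8}$)
$v = \frac{817125}{8}$ ($v = - \frac{193915 - 1011040}{8} = \left(- \frac{1}{8}\right) \left(-817125\right) = \frac{817125}{8} \approx 1.0214 \cdot 10^{5}$)
$X = \frac{816885}{8}$ ($X = 3 - \left(\left(9 - -24\right) - \frac{817125}{8}\right) = 3 - \left(\left(9 + 24\right) - \frac{817125}{8}\right) = 3 - \left(33 - \frac{817125}{8}\right) = 3 - - \frac{816861}{8} = 3 + \frac{816861}{8} = \frac{816885}{8} \approx 1.0211 \cdot 10^{5}$)
$W = \frac{1180919}{2}$ ($W = 517879 + \frac{\left(-762\right)^{2}}{8} = 517879 + \frac{1}{8} \cdot 580644 = 517879 + \frac{145161}{2} = \frac{1180919}{2} \approx 5.9046 \cdot 10^{5}$)
$X - W = \frac{816885}{8} - \frac{1180919}{2} = - \frac{3906791}{8}$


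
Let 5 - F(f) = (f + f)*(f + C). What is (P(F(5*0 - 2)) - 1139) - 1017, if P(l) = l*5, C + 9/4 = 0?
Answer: -2216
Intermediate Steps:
C = -9/4 (C = -9/4 + 0 = -9/4 ≈ -2.2500)
F(f) = 5 - 2*f*(-9/4 + f) (F(f) = 5 - (f + f)*(f - 9/4) = 5 - 2*f*(-9/4 + f))
P(l) = 5*l
(P(F(5*0 - 2)) - 1139) - 1017 = (5*(5 - 2*(5*0 - 2)**2 + 9*(5*0 - 2)/2) - 1139) - 1017 = (5*(5 - 2*(0 - 2)**2 + 9*(0 - 2)/2) - 1139) - 1017 = (5*(5 - 2*(-2)**2 + (9/2)*(-2)) - 1139) - 1017 = (5*(5 - 2*4 - 9) - 1139) - 1017 = (5*(5 - 8 - 9) - 1139) - 1017 = (5*(-12) - 1139) - 1017 = (-60 - 1139) - 1017 = -1199 - 1017 = -2216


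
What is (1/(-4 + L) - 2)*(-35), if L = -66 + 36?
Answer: 2415/34 ≈ 71.029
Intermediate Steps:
L = -30
(1/(-4 + L) - 2)*(-35) = (1/(-4 - 30) - 2)*(-35) = (1/(-34) - 2)*(-35) = (-1/34 - 2)*(-35) = -69/34*(-35) = 2415/34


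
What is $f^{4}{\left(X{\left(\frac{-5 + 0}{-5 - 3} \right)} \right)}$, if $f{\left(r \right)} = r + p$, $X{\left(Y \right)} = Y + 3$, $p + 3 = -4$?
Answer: $\frac{531441}{4096} \approx 129.75$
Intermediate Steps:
$p = -7$ ($p = -3 - 4 = -7$)
$X{\left(Y \right)} = 3 + Y$
$f{\left(r \right)} = -7 + r$ ($f{\left(r \right)} = r - 7 = -7 + r$)
$f^{4}{\left(X{\left(\frac{-5 + 0}{-5 - 3} \right)} \right)} = \left(-7 + \left(3 + \frac{-5 + 0}{-5 - 3}\right)\right)^{4} = \left(-7 + \left(3 - \frac{5}{-8}\right)\right)^{4} = \left(-7 + \left(3 - - \frac{5}{8}\right)\right)^{4} = \left(-7 + \left(3 + \frac{5}{8}\right)\right)^{4} = \left(-7 + \frac{29}{8}\right)^{4} = \left(- \frac{27}{8}\right)^{4} = \frac{531441}{4096}$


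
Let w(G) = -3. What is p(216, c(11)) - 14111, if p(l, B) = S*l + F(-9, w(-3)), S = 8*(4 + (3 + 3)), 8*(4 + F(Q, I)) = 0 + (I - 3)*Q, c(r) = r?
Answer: 12687/4 ≈ 3171.8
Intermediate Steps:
F(Q, I) = -4 + Q*(-3 + I)/8 (F(Q, I) = -4 + (0 + (I - 3)*Q)/8 = -4 + (0 + (-3 + I)*Q)/8 = -4 + (0 + Q*(-3 + I))/8 = -4 + (Q*(-3 + I))/8 = -4 + Q*(-3 + I)/8)
S = 80 (S = 8*(4 + 6) = 8*10 = 80)
p(l, B) = 11/4 + 80*l (p(l, B) = 80*l + (-4 - 3/8*(-9) + (⅛)*(-3)*(-9)) = 80*l + (-4 + 27/8 + 27/8) = 80*l + 11/4 = 11/4 + 80*l)
p(216, c(11)) - 14111 = (11/4 + 80*216) - 14111 = (11/4 + 17280) - 14111 = 69131/4 - 14111 = 12687/4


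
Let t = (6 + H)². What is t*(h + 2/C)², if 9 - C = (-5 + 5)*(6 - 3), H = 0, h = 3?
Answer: 3364/9 ≈ 373.78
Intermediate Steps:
C = 9 (C = 9 - (-5 + 5)*(6 - 3) = 9 - 0*3 = 9 - 1*0 = 9 + 0 = 9)
t = 36 (t = (6 + 0)² = 6² = 36)
t*(h + 2/C)² = 36*(3 + 2/9)² = 36*(29/9)² = 36*(841/81) = 3364/9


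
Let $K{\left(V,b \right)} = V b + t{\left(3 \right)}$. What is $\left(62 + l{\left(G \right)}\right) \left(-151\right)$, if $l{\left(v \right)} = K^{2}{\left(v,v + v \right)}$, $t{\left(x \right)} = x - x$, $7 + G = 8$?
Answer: $-9966$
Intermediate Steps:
$G = 1$ ($G = -7 + 8 = 1$)
$t{\left(x \right)} = 0$
$K{\left(V,b \right)} = V b$ ($K{\left(V,b \right)} = V b + 0 = V b$)
$l{\left(v \right)} = 4 v^{4}$ ($l{\left(v \right)} = \left(v \left(v + v\right)\right)^{2} = \left(v 2 v\right)^{2} = \left(2 v^{2}\right)^{2} = 4 v^{4}$)
$\left(62 + l{\left(G \right)}\right) \left(-151\right) = \left(62 + 4 \cdot 1^{4}\right) \left(-151\right) = \left(62 + 4 \cdot 1\right) \left(-151\right) = \left(62 + 4\right) \left(-151\right) = 66 \left(-151\right) = -9966$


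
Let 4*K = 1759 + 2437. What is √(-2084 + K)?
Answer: 3*I*√115 ≈ 32.171*I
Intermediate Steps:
K = 1049 (K = (1759 + 2437)/4 = (¼)*4196 = 1049)
√(-2084 + K) = √(-2084 + 1049) = √(-1035) = 3*I*√115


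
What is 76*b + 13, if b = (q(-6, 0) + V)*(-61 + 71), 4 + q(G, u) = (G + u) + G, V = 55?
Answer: 29653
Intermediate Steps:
q(G, u) = -4 + u + 2*G (q(G, u) = -4 + ((G + u) + G) = -4 + (u + 2*G) = -4 + u + 2*G)
b = 390 (b = ((-4 + 0 + 2*(-6)) + 55)*(-61 + 71) = ((-4 + 0 - 12) + 55)*10 = (-16 + 55)*10 = 39*10 = 390)
76*b + 13 = 76*390 + 13 = 29640 + 13 = 29653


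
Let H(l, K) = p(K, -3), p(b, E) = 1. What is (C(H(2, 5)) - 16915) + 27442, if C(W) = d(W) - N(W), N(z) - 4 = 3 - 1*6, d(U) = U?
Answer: 10527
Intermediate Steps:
H(l, K) = 1
N(z) = 1 (N(z) = 4 + (3 - 1*6) = 4 + (3 - 6) = 4 - 3 = 1)
C(W) = -1 + W (C(W) = W - 1*1 = W - 1 = -1 + W)
(C(H(2, 5)) - 16915) + 27442 = ((-1 + 1) - 16915) + 27442 = (0 - 16915) + 27442 = -16915 + 27442 = 10527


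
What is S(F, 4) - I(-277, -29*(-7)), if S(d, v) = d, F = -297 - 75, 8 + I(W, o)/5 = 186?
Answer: -1262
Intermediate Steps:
I(W, o) = 890 (I(W, o) = -40 + 5*186 = -40 + 930 = 890)
F = -372
S(F, 4) - I(-277, -29*(-7)) = -372 - 1*890 = -372 - 890 = -1262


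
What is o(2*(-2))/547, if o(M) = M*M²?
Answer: -64/547 ≈ -0.11700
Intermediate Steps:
o(M) = M³
o(2*(-2))/547 = (2*(-2))³/547 = (-4)³*(1/547) = -64*1/547 = -64/547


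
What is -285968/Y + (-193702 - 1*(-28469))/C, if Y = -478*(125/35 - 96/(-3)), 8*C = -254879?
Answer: 333770781056/15168104169 ≈ 22.005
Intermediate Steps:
C = -254879/8 (C = (⅛)*(-254879) = -254879/8 ≈ -31860.)
Y = -119022/7 (Y = -478*(125*(1/35) - 96*(-⅓)) = -478*(25/7 + 32) = -478*249/7 = -119022/7 ≈ -17003.)
-285968/Y + (-193702 - 1*(-28469))/C = -285968/(-119022/7) + (-193702 - 1*(-28469))/(-254879/8) = -285968*(-7/119022) + (-193702 + 28469)*(-8/254879) = 1000888/59511 - 165233*(-8/254879) = 1000888/59511 + 1321864/254879 = 333770781056/15168104169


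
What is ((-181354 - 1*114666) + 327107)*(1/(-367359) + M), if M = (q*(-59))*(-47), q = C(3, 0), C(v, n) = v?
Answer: 95003722298240/367359 ≈ 2.5861e+8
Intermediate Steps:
q = 3
M = 8319 (M = (3*(-59))*(-47) = -177*(-47) = 8319)
((-181354 - 1*114666) + 327107)*(1/(-367359) + M) = ((-181354 - 1*114666) + 327107)*(1/(-367359) + 8319) = ((-181354 - 114666) + 327107)*(-1/367359 + 8319) = (-296020 + 327107)*(3056059520/367359) = 31087*(3056059520/367359) = 95003722298240/367359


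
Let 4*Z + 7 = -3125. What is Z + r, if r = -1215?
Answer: -1998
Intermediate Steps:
Z = -783 (Z = -7/4 + (1/4)*(-3125) = -7/4 - 3125/4 = -783)
Z + r = -783 - 1215 = -1998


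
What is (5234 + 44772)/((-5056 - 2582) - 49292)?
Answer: -25003/28465 ≈ -0.87838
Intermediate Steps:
(5234 + 44772)/((-5056 - 2582) - 49292) = 50006/(-7638 - 49292) = 50006/(-56930) = 50006*(-1/56930) = -25003/28465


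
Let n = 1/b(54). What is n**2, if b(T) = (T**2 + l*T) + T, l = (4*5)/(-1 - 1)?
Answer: 1/5904900 ≈ 1.6935e-7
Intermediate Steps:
l = -10 (l = 20/(-2) = 20*(-1/2) = -10)
b(T) = T**2 - 9*T (b(T) = (T**2 - 10*T) + T = T**2 - 9*T)
n = 1/2430 (n = 1/(54*(-9 + 54)) = 1/(54*45) = 1/2430 ≈ 0.00041152)
n**2 = (1/2430)**2 = 1/5904900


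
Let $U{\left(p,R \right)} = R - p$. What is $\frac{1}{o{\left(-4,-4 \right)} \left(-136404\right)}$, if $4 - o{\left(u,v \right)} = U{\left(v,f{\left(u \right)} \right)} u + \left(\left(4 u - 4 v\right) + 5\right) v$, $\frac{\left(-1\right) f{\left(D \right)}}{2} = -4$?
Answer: $- \frac{1}{9821088} \approx -1.0182 \cdot 10^{-7}$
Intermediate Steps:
$f{\left(D \right)} = 8$ ($f{\left(D \right)} = \left(-2\right) \left(-4\right) = 8$)
$o{\left(u,v \right)} = 4 - u \left(8 - v\right) - v \left(5 - 4 v + 4 u\right)$ ($o{\left(u,v \right)} = 4 - \left(\left(8 - v\right) u + \left(\left(4 u - 4 v\right) + 5\right) v\right) = 4 - \left(u \left(8 - v\right) + \left(\left(- 4 v + 4 u\right) + 5\right) v\right) = 4 - \left(u \left(8 - v\right) + \left(5 - 4 v + 4 u\right) v\right) = 4 - \left(u \left(8 - v\right) + v \left(5 - 4 v + 4 u\right)\right) = 4 - u \left(8 - v\right) - v \left(5 - 4 v + 4 u\right)$)
$\frac{1}{o{\left(-4,-4 \right)} \left(-136404\right)} = \frac{1}{\left(4 - -32 - -20 + 4 \left(-4\right)^{2} - \left(-12\right) \left(-4\right)\right) \left(-136404\right)} = \frac{1}{\left(4 + 32 + 20 + 4 \cdot 16 - 48\right) \left(-136404\right)} = \frac{1}{\left(4 + 32 + 20 + 64 - 48\right) \left(-136404\right)} = \frac{1}{72 \left(-136404\right)} = \frac{1}{-9821088} = - \frac{1}{9821088}$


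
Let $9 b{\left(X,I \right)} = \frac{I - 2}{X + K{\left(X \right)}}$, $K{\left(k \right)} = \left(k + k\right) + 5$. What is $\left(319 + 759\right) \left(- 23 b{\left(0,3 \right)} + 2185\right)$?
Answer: $\frac{105969556}{45} \approx 2.3549 \cdot 10^{6}$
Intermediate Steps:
$K{\left(k \right)} = 5 + 2 k$ ($K{\left(k \right)} = 2 k + 5 = 5 + 2 k$)
$b{\left(X,I \right)} = \frac{-2 + I}{9 \left(5 + 3 X\right)}$ ($b{\left(X,I \right)} = \frac{\left(I - 2\right) \frac{1}{X + \left(5 + 2 X\right)}}{9} = \frac{\left(-2 + I\right) \frac{1}{5 + 3 X}}{9} = \frac{\frac{1}{5 + 3 X} \left(-2 + I\right)}{9} = \frac{-2 + I}{9 \left(5 + 3 X\right)}$)
$\left(319 + 759\right) \left(- 23 b{\left(0,3 \right)} + 2185\right) = \left(319 + 759\right) \left(- 23 \frac{-2 + 3}{9 \left(5 + 3 \cdot 0\right)} + 2185\right) = 1078 \left(- 23 \cdot \frac{1}{9} \frac{1}{5 + 0} \cdot 1 + 2185\right) = 1078 \left(- 23 \cdot \frac{1}{9} \cdot \frac{1}{5} \cdot 1 + 2185\right) = 1078 \left(\left(-23\right) \frac{1}{45} + 2185\right) = 1078 \left(- \frac{23}{45} + 2185\right) = 1078 \cdot \frac{98302}{45} = \frac{105969556}{45}$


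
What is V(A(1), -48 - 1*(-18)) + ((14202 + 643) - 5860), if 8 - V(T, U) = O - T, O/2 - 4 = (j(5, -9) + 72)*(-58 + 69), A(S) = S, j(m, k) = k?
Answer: 7600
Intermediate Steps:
O = 1394 (O = 8 + 2*((-9 + 72)*(-58 + 69)) = 8 + 2*(63*11) = 8 + 2*693 = 8 + 1386 = 1394)
V(T, U) = -1386 + T (V(T, U) = 8 - (1394 - T) = 8 + (-1394 + T) = -1386 + T)
V(A(1), -48 - 1*(-18)) + ((14202 + 643) - 5860) = (-1386 + 1) + ((14202 + 643) - 5860) = -1385 + (14845 - 5860) = -1385 + 8985 = 7600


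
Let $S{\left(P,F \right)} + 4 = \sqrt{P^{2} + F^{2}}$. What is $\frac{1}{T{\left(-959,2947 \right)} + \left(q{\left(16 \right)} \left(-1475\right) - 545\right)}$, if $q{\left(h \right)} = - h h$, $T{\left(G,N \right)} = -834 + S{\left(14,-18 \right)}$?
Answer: $\frac{376217}{141539230569} - \frac{2 \sqrt{130}}{141539230569} \approx 2.6579 \cdot 10^{-6}$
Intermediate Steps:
$S{\left(P,F \right)} = -4 + \sqrt{F^{2} + P^{2}}$ ($S{\left(P,F \right)} = -4 + \sqrt{P^{2} + F^{2}} = -4 + \sqrt{F^{2} + P^{2}}$)
$T{\left(G,N \right)} = -838 + 2 \sqrt{130}$ ($T{\left(G,N \right)} = -834 - \left(4 - \sqrt{\left(-18\right)^{2} + 14^{2}}\right) = -834 - \left(4 - \sqrt{324 + 196}\right) = -834 - \left(4 - \sqrt{520}\right) = -834 - \left(4 - 2 \sqrt{130}\right) = -838 + 2 \sqrt{130}$)
$q{\left(h \right)} = - h^{2}$
$\frac{1}{T{\left(-959,2947 \right)} + \left(q{\left(16 \right)} \left(-1475\right) - 545\right)} = \frac{1}{\left(-838 + 2 \sqrt{130}\right) - \left(545 - - 16^{2} \left(-1475\right)\right)} = \frac{1}{\left(-838 + 2 \sqrt{130}\right) - \left(545 - \left(-1\right) 256 \left(-1475\right)\right)} = \frac{1}{\left(-838 + 2 \sqrt{130}\right) - -377055} = \frac{1}{\left(-838 + 2 \sqrt{130}\right) + \left(377600 - 545\right)} = \frac{1}{\left(-838 + 2 \sqrt{130}\right) + 377055} = \frac{1}{376217 + 2 \sqrt{130}}$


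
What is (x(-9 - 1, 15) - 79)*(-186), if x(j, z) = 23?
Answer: 10416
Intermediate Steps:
(x(-9 - 1, 15) - 79)*(-186) = (23 - 79)*(-186) = -56*(-186) = 10416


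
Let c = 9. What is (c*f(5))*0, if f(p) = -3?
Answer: 0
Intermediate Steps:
(c*f(5))*0 = (9*(-3))*0 = -27*0 = 0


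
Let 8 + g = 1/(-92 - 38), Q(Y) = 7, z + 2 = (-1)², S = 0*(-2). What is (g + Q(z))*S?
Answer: 0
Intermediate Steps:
S = 0
z = -1 (z = -2 + (-1)² = -2 + 1 = -1)
g = -1041/130 (g = -8 + 1/(-92 - 38) = -8 + 1/(-130) = -8 - 1/130 = -1041/130 ≈ -8.0077)
(g + Q(z))*S = (-1041/130 + 7)*0 = -131/130*0 = 0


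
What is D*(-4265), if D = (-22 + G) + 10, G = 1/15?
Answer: 152687/3 ≈ 50896.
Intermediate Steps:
G = 1/15 ≈ 0.066667
D = -179/15 (D = (-22 + 1/15) + 10 = -329/15 + 10 = -179/15 ≈ -11.933)
D*(-4265) = -179/15*(-4265) = 152687/3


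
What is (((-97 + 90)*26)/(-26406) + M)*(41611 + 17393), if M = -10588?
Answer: -916484697788/1467 ≈ -6.2473e+8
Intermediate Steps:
(((-97 + 90)*26)/(-26406) + M)*(41611 + 17393) = (((-97 + 90)*26)/(-26406) - 10588)*(41611 + 17393) = (-7*26*(-1/26406) - 10588)*59004 = (-182*(-1/26406) - 10588)*59004 = (91/13203 - 10588)*59004 = -139793273/13203*59004 = -916484697788/1467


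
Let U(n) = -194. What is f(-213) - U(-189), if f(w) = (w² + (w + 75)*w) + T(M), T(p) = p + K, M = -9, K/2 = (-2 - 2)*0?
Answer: 74948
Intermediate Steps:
K = 0 (K = 2*((-2 - 2)*0) = 2*(-4*0) = 2*0 = 0)
T(p) = p (T(p) = p + 0 = p)
f(w) = -9 + w² + w*(75 + w) (f(w) = (w² + (w + 75)*w) - 9 = (w² + (75 + w)*w) - 9 = (w² + w*(75 + w)) - 9 = -9 + w² + w*(75 + w))
f(-213) - U(-189) = (-9 + 2*(-213)² + 75*(-213)) - 1*(-194) = (-9 + 2*45369 - 15975) + 194 = (-9 + 90738 - 15975) + 194 = 74754 + 194 = 74948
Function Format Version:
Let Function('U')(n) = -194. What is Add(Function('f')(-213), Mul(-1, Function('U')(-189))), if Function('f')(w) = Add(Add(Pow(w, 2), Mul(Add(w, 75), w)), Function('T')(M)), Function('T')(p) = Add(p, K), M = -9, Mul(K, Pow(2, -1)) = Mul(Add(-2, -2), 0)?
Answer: 74948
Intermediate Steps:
K = 0 (K = Mul(2, Mul(Add(-2, -2), 0)) = Mul(2, Mul(-4, 0)) = Mul(2, 0) = 0)
Function('T')(p) = p (Function('T')(p) = Add(p, 0) = p)
Function('f')(w) = Add(-9, Pow(w, 2), Mul(w, Add(75, w))) (Function('f')(w) = Add(Add(Pow(w, 2), Mul(Add(w, 75), w)), -9) = Add(Add(Pow(w, 2), Mul(Add(75, w), w)), -9) = Add(Add(Pow(w, 2), Mul(w, Add(75, w))), -9) = Add(-9, Pow(w, 2), Mul(w, Add(75, w))))
Add(Function('f')(-213), Mul(-1, Function('U')(-189))) = Add(Add(-9, Mul(2, Pow(-213, 2)), Mul(75, -213)), Mul(-1, -194)) = Add(Add(-9, Mul(2, 45369), -15975), 194) = Add(Add(-9, 90738, -15975), 194) = Add(74754, 194) = 74948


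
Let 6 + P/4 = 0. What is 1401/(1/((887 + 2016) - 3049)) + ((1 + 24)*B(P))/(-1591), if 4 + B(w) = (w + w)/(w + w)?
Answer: -325432611/1591 ≈ -2.0455e+5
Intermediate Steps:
P = -24 (P = -24 + 4*0 = -24 + 0 = -24)
B(w) = -3 (B(w) = -4 + (w + w)/(w + w) = -4 + (2*w)/((2*w)) = -4 + (2*w)*(1/(2*w)) = -4 + 1 = -3)
1401/(1/((887 + 2016) - 3049)) + ((1 + 24)*B(P))/(-1591) = 1401/(1/((887 + 2016) - 3049)) + ((1 + 24)*(-3))/(-1591) = 1401/(1/(2903 - 3049)) + (25*(-3))*(-1/1591) = 1401/(1/(-146)) - 75*(-1/1591) = 1401/(-1/146) + 75/1591 = 1401*(-146) + 75/1591 = -204546 + 75/1591 = -325432611/1591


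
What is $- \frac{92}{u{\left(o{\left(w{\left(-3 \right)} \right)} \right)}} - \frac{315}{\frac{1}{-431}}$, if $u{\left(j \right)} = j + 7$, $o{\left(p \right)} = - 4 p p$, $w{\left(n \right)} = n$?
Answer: $\frac{3937277}{29} \approx 1.3577 \cdot 10^{5}$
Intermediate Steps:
$o{\left(p \right)} = - 4 p^{2}$
$u{\left(j \right)} = 7 + j$
$- \frac{92}{u{\left(o{\left(w{\left(-3 \right)} \right)} \right)}} - \frac{315}{\frac{1}{-431}} = - \frac{92}{7 - 4 \left(-3\right)^{2}} - \frac{315}{\frac{1}{-431}} = - \frac{92}{7 - 36} - \frac{315}{- \frac{1}{431}} = - \frac{92}{7 - 36} - -135765 = - \frac{92}{-29} + 135765 = \left(-92\right) \left(- \frac{1}{29}\right) + 135765 = \frac{92}{29} + 135765 = \frac{3937277}{29}$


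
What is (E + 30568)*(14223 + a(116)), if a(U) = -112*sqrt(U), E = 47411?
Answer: 1109095317 - 17467296*sqrt(29) ≈ 1.0150e+9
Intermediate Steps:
(E + 30568)*(14223 + a(116)) = (47411 + 30568)*(14223 - 224*sqrt(29)) = 77979*(14223 - 224*sqrt(29)) = 1109095317 - 17467296*sqrt(29)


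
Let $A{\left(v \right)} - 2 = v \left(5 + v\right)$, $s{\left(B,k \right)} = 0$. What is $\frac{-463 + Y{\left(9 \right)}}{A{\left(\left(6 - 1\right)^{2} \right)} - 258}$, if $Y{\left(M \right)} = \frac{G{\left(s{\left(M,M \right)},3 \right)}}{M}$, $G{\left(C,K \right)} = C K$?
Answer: $- \frac{463}{494} \approx -0.93725$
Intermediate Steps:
$A{\left(v \right)} = 2 + v \left(5 + v\right)$
$Y{\left(M \right)} = 0$ ($Y{\left(M \right)} = \frac{0 \cdot 3}{M} = \frac{0}{M} = 0$)
$\frac{-463 + Y{\left(9 \right)}}{A{\left(\left(6 - 1\right)^{2} \right)} - 258} = \frac{-463 + 0}{\left(2 + \left(\left(6 - 1\right)^{2}\right)^{2} + 5 \left(6 - 1\right)^{2}\right) - 258} = - \frac{463}{\left(2 + \left(5^{2}\right)^{2} + 5 \cdot 5^{2}\right) - 258} = - \frac{463}{\left(2 + 25^{2} + 5 \cdot 25\right) - 258} = - \frac{463}{\left(2 + 625 + 125\right) - 258} = - \frac{463}{752 - 258} = - \frac{463}{494}$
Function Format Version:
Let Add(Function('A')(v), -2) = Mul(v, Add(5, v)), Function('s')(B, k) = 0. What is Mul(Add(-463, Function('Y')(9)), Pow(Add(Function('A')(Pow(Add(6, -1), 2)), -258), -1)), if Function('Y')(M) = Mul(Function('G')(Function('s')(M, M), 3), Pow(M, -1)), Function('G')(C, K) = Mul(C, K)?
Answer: Rational(-463, 494) ≈ -0.93725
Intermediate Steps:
Function('A')(v) = Add(2, Mul(v, Add(5, v)))
Function('Y')(M) = 0 (Function('Y')(M) = Mul(Mul(0, 3), Pow(M, -1)) = Mul(0, Pow(M, -1)) = 0)
Mul(Add(-463, Function('Y')(9)), Pow(Add(Function('A')(Pow(Add(6, -1), 2)), -258), -1)) = Mul(Add(-463, 0), Pow(Add(Add(2, Pow(Pow(Add(6, -1), 2), 2), Mul(5, Pow(Add(6, -1), 2))), -258), -1)) = Mul(-463, Pow(Add(Add(2, Pow(Pow(5, 2), 2), Mul(5, Pow(5, 2))), -258), -1)) = Mul(-463, Pow(Add(Add(2, Pow(25, 2), Mul(5, 25)), -258), -1)) = Mul(-463, Pow(Add(Add(2, 625, 125), -258), -1)) = Mul(-463, Pow(Add(752, -258), -1)) = Mul(-463, Pow(494, -1)) = Mul(-463, Rational(1, 494)) = Rational(-463, 494)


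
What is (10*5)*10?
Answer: 500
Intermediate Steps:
(10*5)*10 = 50*10 = 500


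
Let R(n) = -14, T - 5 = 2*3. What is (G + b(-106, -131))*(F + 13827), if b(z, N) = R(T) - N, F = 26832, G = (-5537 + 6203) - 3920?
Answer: -127547283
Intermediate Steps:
G = -3254 (G = 666 - 3920 = -3254)
T = 11 (T = 5 + 2*3 = 5 + 6 = 11)
b(z, N) = -14 - N
(G + b(-106, -131))*(F + 13827) = (-3254 + (-14 - 1*(-131)))*(26832 + 13827) = (-3254 + (-14 + 131))*40659 = (-3254 + 117)*40659 = -3137*40659 = -127547283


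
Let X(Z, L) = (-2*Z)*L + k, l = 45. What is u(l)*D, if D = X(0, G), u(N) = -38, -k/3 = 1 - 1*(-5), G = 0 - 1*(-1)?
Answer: 684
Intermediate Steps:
G = 1 (G = 0 + 1 = 1)
k = -18 (k = -3*(1 - 1*(-5)) = -3*(1 + 5) = -3*6 = -18)
X(Z, L) = -18 - 2*L*Z (X(Z, L) = (-2*Z)*L - 18 = -2*L*Z - 18 = -18 - 2*L*Z)
D = -18 (D = -18 - 2*1*0 = -18 + 0 = -18)
u(l)*D = -38*(-18) = 684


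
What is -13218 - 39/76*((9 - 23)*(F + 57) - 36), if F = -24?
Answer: -492573/38 ≈ -12962.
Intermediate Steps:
-13218 - 39/76*((9 - 23)*(F + 57) - 36) = -13218 - 39/76*((9 - 23)*(-24 + 57) - 36) = -13218 - 39*(1/76)*(-14*33 - 36) = -13218 - 39*(-462 - 36)/76 = -13218 - 39*(-498)/76 = -13218 - 1*(-9711/38) = -13218 + 9711/38 = -492573/38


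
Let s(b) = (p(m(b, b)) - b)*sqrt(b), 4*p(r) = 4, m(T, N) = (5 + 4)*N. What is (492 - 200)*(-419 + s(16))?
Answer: -139868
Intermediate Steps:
m(T, N) = 9*N
p(r) = 1 (p(r) = (1/4)*4 = 1)
s(b) = sqrt(b)*(1 - b) (s(b) = (1 - b)*sqrt(b) = sqrt(b)*(1 - b))
(492 - 200)*(-419 + s(16)) = (492 - 200)*(-419 + sqrt(16)*(1 - 1*16)) = 292*(-419 + 4*(1 - 16)) = 292*(-419 + 4*(-15)) = 292*(-419 - 60) = 292*(-479) = -139868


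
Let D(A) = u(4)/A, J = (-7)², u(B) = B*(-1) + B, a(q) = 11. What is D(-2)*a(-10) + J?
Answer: 49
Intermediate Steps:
u(B) = 0 (u(B) = -B + B = 0)
J = 49
D(A) = 0 (D(A) = 0/A = 0)
D(-2)*a(-10) + J = 0*11 + 49 = 0 + 49 = 49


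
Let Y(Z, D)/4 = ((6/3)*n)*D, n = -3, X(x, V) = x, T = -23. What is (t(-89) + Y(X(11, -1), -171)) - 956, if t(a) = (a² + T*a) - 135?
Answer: 12981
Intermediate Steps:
t(a) = -135 + a² - 23*a (t(a) = (a² - 23*a) - 135 = -135 + a² - 23*a)
Y(Z, D) = -24*D (Y(Z, D) = 4*(((6/3)*(-3))*D) = 4*(((6*(⅓))*(-3))*D) = 4*((2*(-3))*D) = 4*(-6*D) = -24*D)
(t(-89) + Y(X(11, -1), -171)) - 956 = ((-135 + (-89)² - 23*(-89)) - 24*(-171)) - 956 = ((-135 + 7921 + 2047) + 4104) - 956 = (9833 + 4104) - 956 = 13937 - 956 = 12981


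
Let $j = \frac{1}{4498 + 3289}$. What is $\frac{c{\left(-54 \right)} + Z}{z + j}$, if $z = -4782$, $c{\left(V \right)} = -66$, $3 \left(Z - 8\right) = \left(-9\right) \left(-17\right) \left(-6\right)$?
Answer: $\frac{2834468}{37237433} \approx 0.076119$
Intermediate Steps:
$Z = -298$ ($Z = 8 + \frac{\left(-9\right) \left(-17\right) \left(-6\right)}{3} = 8 + \frac{153 \left(-6\right)}{3} = 8 + \frac{1}{3} \left(-918\right) = 8 - 306 = -298$)
$j = \frac{1}{7787} \approx 0.00012842$
$\frac{c{\left(-54 \right)} + Z}{z + j} = \frac{-66 - 298}{-4782 + \frac{1}{7787}} = - \frac{364}{- \frac{37237433}{7787}} = \left(-364\right) \left(- \frac{7787}{37237433}\right) = \frac{2834468}{37237433}$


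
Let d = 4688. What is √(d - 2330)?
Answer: 3*√262 ≈ 48.559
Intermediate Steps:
√(d - 2330) = √(4688 - 2330) = √2358 = 3*√262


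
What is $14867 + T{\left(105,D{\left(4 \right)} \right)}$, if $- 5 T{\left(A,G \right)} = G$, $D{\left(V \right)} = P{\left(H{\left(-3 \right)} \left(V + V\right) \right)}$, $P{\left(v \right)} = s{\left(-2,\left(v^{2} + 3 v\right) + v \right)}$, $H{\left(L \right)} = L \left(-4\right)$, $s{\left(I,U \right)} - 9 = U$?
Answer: $\frac{64726}{5} \approx 12945.0$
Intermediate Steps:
$s{\left(I,U \right)} = 9 + U$
$H{\left(L \right)} = - 4 L$
$P{\left(v \right)} = 9 + v^{2} + 4 v$ ($P{\left(v \right)} = 9 + \left(\left(v^{2} + 3 v\right) + v\right) = 9 + \left(v^{2} + 4 v\right) = 9 + v^{2} + 4 v$)
$D{\left(V \right)} = 9 + 24 V \left(4 + 24 V\right)$ ($D{\left(V \right)} = 9 + \left(-4\right) \left(-3\right) \left(V + V\right) \left(4 + \left(-4\right) \left(-3\right) \left(V + V\right)\right) = 9 + 12 \cdot 2 V \left(4 + 12 \cdot 2 V\right) = 9 + 24 V \left(4 + 24 V\right)$)
$T{\left(A,G \right)} = - \frac{G}{5}$
$14867 + T{\left(105,D{\left(4 \right)} \right)} = 14867 - \frac{9 + 96 \cdot 4 + 576 \cdot 4^{2}}{5} = 14867 - \frac{9 + 384 + 576 \cdot 16}{5} = 14867 - \frac{9 + 384 + 9216}{5} = 14867 - \frac{9609}{5} = \frac{64726}{5}$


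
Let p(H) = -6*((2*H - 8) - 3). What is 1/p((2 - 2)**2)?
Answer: 1/66 ≈ 0.015152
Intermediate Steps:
p(H) = 66 - 12*H (p(H) = -6*((-8 + 2*H) - 3) = -6*(-11 + 2*H) = 66 - 12*H)
1/p((2 - 2)**2) = 1/(66 - 12*(2 - 2)**2) = 1/(66 - 12*0**2) = 1/(66 - 12*0) = 1/(66 + 0) = 1/66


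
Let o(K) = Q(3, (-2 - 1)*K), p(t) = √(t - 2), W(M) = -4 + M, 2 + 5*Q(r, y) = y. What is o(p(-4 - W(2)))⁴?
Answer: 448/625 - 1536*I/625 ≈ 0.7168 - 2.4576*I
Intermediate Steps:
Q(r, y) = -⅖ + y/5
p(t) = √(-2 + t)
o(K) = -⅖ - 3*K/5 (o(K) = -⅖ + ((-2 - 1)*K)/5 = -⅖ + (-3*K)/5 = -⅖ - 3*K/5)
o(p(-4 - W(2)))⁴ = (-⅖ - 3*√(-2 + (-4 - (-4 + 2)))/5)⁴ = (-⅖ - 3*√(-2 + (-4 - 1*(-2)))/5)⁴ = (-⅖ - 3*√(-2 + (-4 + 2))/5)⁴ = (-⅖ - 3*√(-2 - 2)/5)⁴ = (-⅖ - 6*I/5)⁴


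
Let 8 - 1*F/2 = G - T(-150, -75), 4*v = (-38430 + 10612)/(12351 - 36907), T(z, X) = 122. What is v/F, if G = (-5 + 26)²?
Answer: -1987/4363952 ≈ -0.00045532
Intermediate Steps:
G = 441 (G = 21² = 441)
v = 1987/7016 (v = ((-38430 + 10612)/(12351 - 36907))/4 = (-27818/(-24556))/4 = (-27818*(-1/24556))/4 = (¼)*(1987/1754) = 1987/7016 ≈ 0.28321)
F = -622 (F = 16 - 2*(441 - 1*122) = 16 - 2*(441 - 122) = 16 - 2*319 = 16 - 638 = -622)
v/F = (1987/7016)/(-622) = (1987/7016)*(-1/622) = -1987/4363952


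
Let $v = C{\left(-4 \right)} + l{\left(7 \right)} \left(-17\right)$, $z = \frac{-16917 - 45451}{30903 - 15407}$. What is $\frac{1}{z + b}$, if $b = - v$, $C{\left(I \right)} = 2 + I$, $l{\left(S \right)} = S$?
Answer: $\frac{1937}{226581} \approx 0.0085488$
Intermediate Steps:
$z = - \frac{7796}{1937}$ ($z = - \frac{62368}{15496} = \left(-62368\right) \frac{1}{15496} = - \frac{7796}{1937} \approx -4.0248$)
$v = -121$ ($v = \left(2 - 4\right) + 7 \left(-17\right) = -2 - 119 = -121$)
$b = 121$ ($b = \left(-1\right) \left(-121\right) = 121$)
$\frac{1}{z + b} = \frac{1}{- \frac{7796}{1937} + 121} = \frac{1}{\frac{226581}{1937}} = \frac{1937}{226581}$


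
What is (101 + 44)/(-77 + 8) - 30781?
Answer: -2124034/69 ≈ -30783.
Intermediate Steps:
(101 + 44)/(-77 + 8) - 30781 = 145/(-69) - 30781 = -1/69*145 - 30781 = -145/69 - 30781 = -2124034/69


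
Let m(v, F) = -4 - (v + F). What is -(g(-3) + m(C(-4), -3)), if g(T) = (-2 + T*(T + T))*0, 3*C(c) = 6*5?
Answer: 11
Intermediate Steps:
C(c) = 10 (C(c) = (6*5)/3 = (1/3)*30 = 10)
m(v, F) = -4 - F - v (m(v, F) = -4 - (F + v) = -4 + (-F - v) = -4 - F - v)
g(T) = 0 (g(T) = (-2 + T*(2*T))*0 = (-2 + 2*T**2)*0 = 0)
-(g(-3) + m(C(-4), -3)) = -(0 + (-4 - 1*(-3) - 1*10)) = -(0 + (-4 + 3 - 10)) = -(0 - 11) = -1*(-11) = 11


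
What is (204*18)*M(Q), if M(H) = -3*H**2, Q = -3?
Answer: -99144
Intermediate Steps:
(204*18)*M(Q) = (204*18)*(-3*(-3)**2) = 3672*(-3*9) = 3672*(-27) = -99144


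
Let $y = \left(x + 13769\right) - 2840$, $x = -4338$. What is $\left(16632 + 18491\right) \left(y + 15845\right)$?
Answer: $788019628$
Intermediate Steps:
$y = 6591$ ($y = \left(-4338 + 13769\right) - 2840 = 9431 - 2840 = 6591$)
$\left(16632 + 18491\right) \left(y + 15845\right) = \left(16632 + 18491\right) \left(6591 + 15845\right) = 35123 \cdot 22436 = 788019628$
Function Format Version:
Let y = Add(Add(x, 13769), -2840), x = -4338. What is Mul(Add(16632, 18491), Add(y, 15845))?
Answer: 788019628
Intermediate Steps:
y = 6591 (y = Add(Add(-4338, 13769), -2840) = Add(9431, -2840) = 6591)
Mul(Add(16632, 18491), Add(y, 15845)) = Mul(Add(16632, 18491), Add(6591, 15845)) = Mul(35123, 22436) = 788019628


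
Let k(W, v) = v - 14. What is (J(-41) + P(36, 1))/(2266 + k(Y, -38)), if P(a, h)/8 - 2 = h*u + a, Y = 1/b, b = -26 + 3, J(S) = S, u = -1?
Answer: 85/738 ≈ 0.11518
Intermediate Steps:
b = -23
Y = -1/23 (Y = 1/(-23) = -1/23 ≈ -0.043478)
P(a, h) = 16 - 8*h + 8*a (P(a, h) = 16 + 8*(h*(-1) + a) = 16 + 8*(-h + a) = 16 + 8*(a - h) = 16 + (-8*h + 8*a) = 16 - 8*h + 8*a)
k(W, v) = -14 + v
(J(-41) + P(36, 1))/(2266 + k(Y, -38)) = (-41 + (16 - 8*1 + 8*36))/(2266 + (-14 - 38)) = (-41 + (16 - 8 + 288))/(2266 - 52) = (-41 + 296)/2214 = 255*(1/2214) = 85/738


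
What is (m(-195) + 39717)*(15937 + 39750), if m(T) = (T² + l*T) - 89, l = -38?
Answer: 4736903281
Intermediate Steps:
m(T) = -89 + T² - 38*T (m(T) = (T² - 38*T) - 89 = -89 + T² - 38*T)
(m(-195) + 39717)*(15937 + 39750) = ((-89 + (-195)² - 38*(-195)) + 39717)*(15937 + 39750) = ((-89 + 38025 + 7410) + 39717)*55687 = (45346 + 39717)*55687 = 85063*55687 = 4736903281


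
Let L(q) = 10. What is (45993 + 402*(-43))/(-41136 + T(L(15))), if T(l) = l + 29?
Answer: -1367/1957 ≈ -0.69852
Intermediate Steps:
T(l) = 29 + l
(45993 + 402*(-43))/(-41136 + T(L(15))) = (45993 + 402*(-43))/(-41136 + (29 + 10)) = (45993 - 17286)/(-41136 + 39) = 28707/(-41097) = 28707*(-1/41097) = -1367/1957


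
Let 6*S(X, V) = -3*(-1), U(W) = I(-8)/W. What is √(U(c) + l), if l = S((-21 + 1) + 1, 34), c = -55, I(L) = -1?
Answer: √6270/110 ≈ 0.71985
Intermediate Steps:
U(W) = -1/W
S(X, V) = ½ (S(X, V) = (-3*(-1))/6 = (⅙)*3 = ½)
l = ½ ≈ 0.50000
√(U(c) + l) = √(-1/(-55) + ½) = √(-1*(-1/55) + ½) = √(1/55 + ½) = √(57/110) = √6270/110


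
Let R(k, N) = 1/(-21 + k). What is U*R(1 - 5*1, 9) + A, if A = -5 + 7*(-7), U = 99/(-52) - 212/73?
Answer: -5106349/94900 ≈ -53.808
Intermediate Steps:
U = -18251/3796 (U = 99*(-1/52) - 212*1/73 = -99/52 - 212/73 = -18251/3796 ≈ -4.8080)
A = -54 (A = -5 - 49 = -54)
U*R(1 - 5*1, 9) + A = -18251/(3796*(-21 + (1 - 5*1))) - 54 = -18251/(3796*(-21 + (1 - 5))) - 54 = -18251/(3796*(-21 - 4)) - 54 = -18251/3796/(-25) - 54 = -18251/3796*(-1/25) - 54 = 18251/94900 - 54 = -5106349/94900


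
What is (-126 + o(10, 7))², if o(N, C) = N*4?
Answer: 7396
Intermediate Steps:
o(N, C) = 4*N
(-126 + o(10, 7))² = (-126 + 4*10)² = (-126 + 40)² = (-86)² = 7396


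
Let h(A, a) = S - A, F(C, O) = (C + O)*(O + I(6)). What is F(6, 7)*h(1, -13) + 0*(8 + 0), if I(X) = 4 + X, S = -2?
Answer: -663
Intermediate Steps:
F(C, O) = (10 + O)*(C + O) (F(C, O) = (C + O)*(O + (4 + 6)) = (C + O)*(O + 10) = (C + O)*(10 + O) = (10 + O)*(C + O))
h(A, a) = -2 - A
F(6, 7)*h(1, -13) + 0*(8 + 0) = (7**2 + 10*6 + 10*7 + 6*7)*(-2 - 1*1) + 0*(8 + 0) = (49 + 60 + 70 + 42)*(-2 - 1) + 0*8 = 221*(-3) + 0 = -663 + 0 = -663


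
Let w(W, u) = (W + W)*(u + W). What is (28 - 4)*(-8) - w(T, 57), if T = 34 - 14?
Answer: -3272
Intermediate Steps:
T = 20
w(W, u) = 2*W*(W + u) (w(W, u) = (2*W)*(W + u) = 2*W*(W + u))
(28 - 4)*(-8) - w(T, 57) = (28 - 4)*(-8) - 2*20*(20 + 57) = 24*(-8) - 2*20*77 = -192 - 1*3080 = -192 - 3080 = -3272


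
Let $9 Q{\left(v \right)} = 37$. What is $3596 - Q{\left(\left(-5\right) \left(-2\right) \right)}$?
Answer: $\frac{32327}{9} \approx 3591.9$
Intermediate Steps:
$Q{\left(v \right)} = \frac{37}{9}$ ($Q{\left(v \right)} = \frac{1}{9} \cdot 37 = \frac{37}{9}$)
$3596 - Q{\left(\left(-5\right) \left(-2\right) \right)} = 3596 - \frac{37}{9} = \frac{32327}{9}$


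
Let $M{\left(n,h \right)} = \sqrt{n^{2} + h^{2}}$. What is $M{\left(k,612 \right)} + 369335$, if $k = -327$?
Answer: $369335 + 3 \sqrt{53497} \approx 3.7003 \cdot 10^{5}$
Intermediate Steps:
$M{\left(n,h \right)} = \sqrt{h^{2} + n^{2}}$
$M{\left(k,612 \right)} + 369335 = \sqrt{612^{2} + \left(-327\right)^{2}} + 369335 = \sqrt{374544 + 106929} + 369335 = \sqrt{481473} + 369335 = 3 \sqrt{53497} + 369335 = 369335 + 3 \sqrt{53497}$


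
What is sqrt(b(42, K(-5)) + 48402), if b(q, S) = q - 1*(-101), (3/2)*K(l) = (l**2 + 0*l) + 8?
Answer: sqrt(48545) ≈ 220.33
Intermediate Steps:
K(l) = 16/3 + 2*l**2/3 (K(l) = 2*((l**2 + 0*l) + 8)/3 = 2*((l**2 + 0) + 8)/3 = 2*(l**2 + 8)/3 = 2*(8 + l**2)/3 = 16/3 + 2*l**2/3)
b(q, S) = 101 + q (b(q, S) = q + 101 = 101 + q)
sqrt(b(42, K(-5)) + 48402) = sqrt((101 + 42) + 48402) = sqrt(143 + 48402) = sqrt(48545)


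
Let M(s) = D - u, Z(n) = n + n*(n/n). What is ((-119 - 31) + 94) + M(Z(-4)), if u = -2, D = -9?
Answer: -63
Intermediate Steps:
Z(n) = 2*n (Z(n) = n + n*1 = n + n = 2*n)
M(s) = -7 (M(s) = -9 - 1*(-2) = -9 + 2 = -7)
((-119 - 31) + 94) + M(Z(-4)) = ((-119 - 31) + 94) - 7 = (-150 + 94) - 7 = -56 - 7 = -63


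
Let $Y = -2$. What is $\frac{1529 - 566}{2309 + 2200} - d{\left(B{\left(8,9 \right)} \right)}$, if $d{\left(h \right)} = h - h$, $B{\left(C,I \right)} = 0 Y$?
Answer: $\frac{107}{501} \approx 0.21357$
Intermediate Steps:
$B{\left(C,I \right)} = 0$ ($B{\left(C,I \right)} = 0 \left(-2\right) = 0$)
$d{\left(h \right)} = 0$
$\frac{1529 - 566}{2309 + 2200} - d{\left(B{\left(8,9 \right)} \right)} = \frac{1529 - 566}{2309 + 2200} - 0 = \frac{963}{4509} + 0 = 963 \cdot \frac{1}{4509} + 0 = \frac{107}{501} + 0 = \frac{107}{501}$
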